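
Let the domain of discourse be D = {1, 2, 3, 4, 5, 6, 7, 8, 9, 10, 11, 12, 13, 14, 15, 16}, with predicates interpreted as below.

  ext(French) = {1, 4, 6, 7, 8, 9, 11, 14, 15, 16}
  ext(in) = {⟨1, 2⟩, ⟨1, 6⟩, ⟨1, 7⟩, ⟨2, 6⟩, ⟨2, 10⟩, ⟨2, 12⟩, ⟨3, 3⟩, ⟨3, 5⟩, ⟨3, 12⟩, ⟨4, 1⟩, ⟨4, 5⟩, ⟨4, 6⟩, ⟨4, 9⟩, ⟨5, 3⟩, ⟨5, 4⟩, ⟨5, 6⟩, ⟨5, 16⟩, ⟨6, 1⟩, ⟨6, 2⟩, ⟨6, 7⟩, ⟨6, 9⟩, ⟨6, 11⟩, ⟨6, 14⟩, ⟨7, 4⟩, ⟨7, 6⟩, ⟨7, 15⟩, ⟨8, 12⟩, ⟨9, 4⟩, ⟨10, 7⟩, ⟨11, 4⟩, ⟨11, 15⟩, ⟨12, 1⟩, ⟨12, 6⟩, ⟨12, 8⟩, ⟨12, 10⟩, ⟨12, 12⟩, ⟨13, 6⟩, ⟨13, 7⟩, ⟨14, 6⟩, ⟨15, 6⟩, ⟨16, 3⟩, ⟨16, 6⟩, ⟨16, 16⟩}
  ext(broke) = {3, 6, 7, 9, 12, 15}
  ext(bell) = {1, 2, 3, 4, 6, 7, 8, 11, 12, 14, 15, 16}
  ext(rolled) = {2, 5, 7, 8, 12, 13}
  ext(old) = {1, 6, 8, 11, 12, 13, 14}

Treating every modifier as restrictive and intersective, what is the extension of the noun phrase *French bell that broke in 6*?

⟦that broke⟧ = ⟦broke⟧ = {3, 6, 7, 9, 12, 15}
⟦in 6⟧ = {x : ⟨x, 6⟩ ∈ ⟦in⟧} = {1, 2, 4, 5, 7, 12, 13, 14, 15, 16}
⟦bell⟧ = {1, 2, 3, 4, 6, 7, 8, 11, 12, 14, 15, 16}
… ∩ ⟦that broke⟧ = {1, 2, 3, 4, 6, 7, 8, 11, 12, 14, 15, 16} ∩ {3, 6, 7, 9, 12, 15} = {3, 6, 7, 12, 15}
… ∩ ⟦in 6⟧ = {3, 6, 7, 12, 15} ∩ {1, 2, 4, 5, 7, 12, 13, 14, 15, 16} = {7, 12, 15}
… ∩ ⟦French⟧ = {7, 12, 15} ∩ {1, 4, 6, 7, 8, 9, 11, 14, 15, 16} = {7, 15}
So ⟦French bell that broke in 6⟧ = {7, 15}.

{7, 15}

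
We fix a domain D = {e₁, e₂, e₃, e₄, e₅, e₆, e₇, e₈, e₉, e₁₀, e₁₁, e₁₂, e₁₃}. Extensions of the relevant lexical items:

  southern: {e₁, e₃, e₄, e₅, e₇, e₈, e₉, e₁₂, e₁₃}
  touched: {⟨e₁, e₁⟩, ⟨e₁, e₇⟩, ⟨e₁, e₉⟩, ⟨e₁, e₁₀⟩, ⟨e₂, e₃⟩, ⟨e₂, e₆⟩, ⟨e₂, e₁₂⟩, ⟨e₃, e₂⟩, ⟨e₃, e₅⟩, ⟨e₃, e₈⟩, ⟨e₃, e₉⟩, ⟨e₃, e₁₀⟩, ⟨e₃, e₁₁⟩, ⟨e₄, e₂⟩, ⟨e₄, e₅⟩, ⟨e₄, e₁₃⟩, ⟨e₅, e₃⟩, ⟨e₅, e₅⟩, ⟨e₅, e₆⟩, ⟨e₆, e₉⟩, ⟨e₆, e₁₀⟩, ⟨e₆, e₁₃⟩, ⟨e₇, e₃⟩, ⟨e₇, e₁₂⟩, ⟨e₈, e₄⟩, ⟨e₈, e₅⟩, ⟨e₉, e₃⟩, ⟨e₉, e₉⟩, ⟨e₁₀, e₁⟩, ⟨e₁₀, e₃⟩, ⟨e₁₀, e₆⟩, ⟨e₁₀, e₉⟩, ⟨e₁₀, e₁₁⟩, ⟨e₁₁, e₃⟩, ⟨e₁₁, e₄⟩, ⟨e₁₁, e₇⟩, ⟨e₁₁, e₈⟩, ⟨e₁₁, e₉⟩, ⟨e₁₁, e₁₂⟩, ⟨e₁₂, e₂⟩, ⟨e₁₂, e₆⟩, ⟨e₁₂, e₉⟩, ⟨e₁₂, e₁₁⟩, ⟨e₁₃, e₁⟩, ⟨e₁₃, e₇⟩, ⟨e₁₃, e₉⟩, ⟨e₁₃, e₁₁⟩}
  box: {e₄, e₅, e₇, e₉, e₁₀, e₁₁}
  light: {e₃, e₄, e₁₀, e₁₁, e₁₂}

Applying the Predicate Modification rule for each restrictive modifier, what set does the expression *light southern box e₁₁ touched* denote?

⟦e₁₁ touched⟧ = {x : ⟨e₁₁, x⟩ ∈ ⟦touched⟧} = {e₃, e₄, e₇, e₈, e₉, e₁₂}
⟦box⟧ = {e₄, e₅, e₇, e₉, e₁₀, e₁₁}
… ∩ ⟦e₁₁ touched⟧ = {e₄, e₅, e₇, e₉, e₁₀, e₁₁} ∩ {e₃, e₄, e₇, e₈, e₉, e₁₂} = {e₄, e₇, e₉}
… ∩ ⟦light⟧ = {e₄, e₇, e₉} ∩ {e₃, e₄, e₁₀, e₁₁, e₁₂} = {e₄}
… ∩ ⟦southern⟧ = {e₄} ∩ {e₁, e₃, e₄, e₅, e₇, e₈, e₉, e₁₂, e₁₃} = {e₄}
So ⟦light southern box e₁₁ touched⟧ = {e₄}.

{e₄}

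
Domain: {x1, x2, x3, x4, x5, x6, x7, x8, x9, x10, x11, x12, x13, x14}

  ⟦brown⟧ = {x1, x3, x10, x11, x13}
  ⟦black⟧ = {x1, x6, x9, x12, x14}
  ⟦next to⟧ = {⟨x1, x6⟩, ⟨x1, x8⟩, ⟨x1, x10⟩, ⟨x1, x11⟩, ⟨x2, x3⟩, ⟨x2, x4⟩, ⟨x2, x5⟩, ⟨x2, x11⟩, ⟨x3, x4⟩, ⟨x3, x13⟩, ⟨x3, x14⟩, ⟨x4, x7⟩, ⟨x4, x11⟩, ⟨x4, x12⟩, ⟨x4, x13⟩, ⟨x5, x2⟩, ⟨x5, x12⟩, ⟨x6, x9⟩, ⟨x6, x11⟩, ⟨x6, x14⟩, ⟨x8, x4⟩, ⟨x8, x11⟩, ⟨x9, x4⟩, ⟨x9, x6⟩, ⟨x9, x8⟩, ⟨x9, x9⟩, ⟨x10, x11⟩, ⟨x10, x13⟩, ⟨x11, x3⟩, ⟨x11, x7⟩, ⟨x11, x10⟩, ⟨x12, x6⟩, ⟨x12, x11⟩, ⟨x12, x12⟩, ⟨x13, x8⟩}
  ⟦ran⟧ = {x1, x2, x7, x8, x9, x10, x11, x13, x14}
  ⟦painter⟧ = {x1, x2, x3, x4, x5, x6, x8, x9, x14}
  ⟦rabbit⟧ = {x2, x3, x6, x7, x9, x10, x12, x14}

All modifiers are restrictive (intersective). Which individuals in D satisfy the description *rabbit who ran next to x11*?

{x2, x10}

⟦who ran⟧ = ⟦ran⟧ = {x1, x2, x7, x8, x9, x10, x11, x13, x14}
⟦next to x11⟧ = {x : ⟨x, x11⟩ ∈ ⟦next to⟧} = {x1, x2, x4, x6, x8, x10, x12}
⟦rabbit⟧ = {x2, x3, x6, x7, x9, x10, x12, x14}
… ∩ ⟦who ran⟧ = {x2, x3, x6, x7, x9, x10, x12, x14} ∩ {x1, x2, x7, x8, x9, x10, x11, x13, x14} = {x2, x7, x9, x10, x14}
… ∩ ⟦next to x11⟧ = {x2, x7, x9, x10, x14} ∩ {x1, x2, x4, x6, x8, x10, x12} = {x2, x10}
So ⟦rabbit who ran next to x11⟧ = {x2, x10}.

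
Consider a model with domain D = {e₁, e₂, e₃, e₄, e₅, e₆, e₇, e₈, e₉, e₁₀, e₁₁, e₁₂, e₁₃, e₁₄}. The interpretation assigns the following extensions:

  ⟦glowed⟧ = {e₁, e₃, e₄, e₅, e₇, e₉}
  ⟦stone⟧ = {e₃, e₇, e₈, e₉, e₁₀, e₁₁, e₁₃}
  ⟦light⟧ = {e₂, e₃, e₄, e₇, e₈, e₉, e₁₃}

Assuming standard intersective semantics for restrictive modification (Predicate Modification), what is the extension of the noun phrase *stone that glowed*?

{e₃, e₇, e₉}

⟦that glowed⟧ = ⟦glowed⟧ = {e₁, e₃, e₄, e₅, e₇, e₉}
⟦stone⟧ = {e₃, e₇, e₈, e₉, e₁₀, e₁₁, e₁₃}
… ∩ ⟦that glowed⟧ = {e₃, e₇, e₈, e₉, e₁₀, e₁₁, e₁₃} ∩ {e₁, e₃, e₄, e₅, e₇, e₉} = {e₃, e₇, e₉}
So ⟦stone that glowed⟧ = {e₃, e₇, e₉}.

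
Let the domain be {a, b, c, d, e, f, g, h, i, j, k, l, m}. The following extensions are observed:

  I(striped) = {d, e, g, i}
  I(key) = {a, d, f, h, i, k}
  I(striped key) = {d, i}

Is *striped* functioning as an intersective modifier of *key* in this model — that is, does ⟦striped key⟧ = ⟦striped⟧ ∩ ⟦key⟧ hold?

yes

⟦striped⟧ ∩ ⟦key⟧ = {d, e, g, i} ∩ {a, d, f, h, i, k} = {d, i}
Observed ⟦striped key⟧ = {d, i}.
These coincide, so the modifier is intersective here.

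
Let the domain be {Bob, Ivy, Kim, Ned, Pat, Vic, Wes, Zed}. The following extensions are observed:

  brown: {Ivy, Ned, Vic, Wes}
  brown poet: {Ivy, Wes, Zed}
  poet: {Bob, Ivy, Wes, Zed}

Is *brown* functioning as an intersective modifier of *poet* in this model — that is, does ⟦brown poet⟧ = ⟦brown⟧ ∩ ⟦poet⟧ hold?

⟦brown⟧ ∩ ⟦poet⟧ = {Ivy, Ned, Vic, Wes} ∩ {Bob, Ivy, Wes, Zed} = {Ivy, Wes}
Observed ⟦brown poet⟧ = {Ivy, Wes, Zed}.
These differ, so the modifier is not intersective in this model.

no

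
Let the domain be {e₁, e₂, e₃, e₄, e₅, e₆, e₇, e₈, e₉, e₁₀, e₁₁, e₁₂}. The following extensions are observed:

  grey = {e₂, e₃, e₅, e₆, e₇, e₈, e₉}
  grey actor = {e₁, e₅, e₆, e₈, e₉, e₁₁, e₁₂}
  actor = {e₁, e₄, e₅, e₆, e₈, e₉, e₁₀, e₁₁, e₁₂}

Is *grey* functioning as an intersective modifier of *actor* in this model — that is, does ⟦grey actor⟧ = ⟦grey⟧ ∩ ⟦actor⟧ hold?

⟦grey⟧ ∩ ⟦actor⟧ = {e₂, e₃, e₅, e₆, e₇, e₈, e₉} ∩ {e₁, e₄, e₅, e₆, e₈, e₉, e₁₀, e₁₁, e₁₂} = {e₅, e₆, e₈, e₉}
Observed ⟦grey actor⟧ = {e₁, e₅, e₆, e₈, e₉, e₁₁, e₁₂}.
These differ, so the modifier is not intersective in this model.

no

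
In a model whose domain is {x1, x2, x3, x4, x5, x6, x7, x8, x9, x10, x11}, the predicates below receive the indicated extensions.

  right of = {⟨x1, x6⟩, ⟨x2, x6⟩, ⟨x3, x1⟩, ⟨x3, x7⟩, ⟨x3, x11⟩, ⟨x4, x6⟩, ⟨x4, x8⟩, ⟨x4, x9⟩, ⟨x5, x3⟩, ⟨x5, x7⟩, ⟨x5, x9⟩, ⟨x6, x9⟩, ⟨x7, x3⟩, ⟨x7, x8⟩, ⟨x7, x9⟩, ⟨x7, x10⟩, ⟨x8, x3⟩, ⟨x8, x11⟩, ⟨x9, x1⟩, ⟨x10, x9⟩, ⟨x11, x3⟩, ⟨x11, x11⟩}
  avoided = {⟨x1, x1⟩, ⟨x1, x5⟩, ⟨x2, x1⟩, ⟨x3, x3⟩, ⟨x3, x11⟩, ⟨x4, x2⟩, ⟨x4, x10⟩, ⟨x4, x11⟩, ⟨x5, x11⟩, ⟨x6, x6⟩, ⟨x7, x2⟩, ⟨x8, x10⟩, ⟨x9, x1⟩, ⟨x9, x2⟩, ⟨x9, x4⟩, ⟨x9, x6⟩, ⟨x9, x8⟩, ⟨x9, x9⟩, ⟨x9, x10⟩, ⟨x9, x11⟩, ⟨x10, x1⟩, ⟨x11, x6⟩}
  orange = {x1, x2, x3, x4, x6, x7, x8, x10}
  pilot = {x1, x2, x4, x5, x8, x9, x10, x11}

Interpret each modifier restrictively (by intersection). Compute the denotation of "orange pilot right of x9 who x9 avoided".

⟦right of x9⟧ = {x : ⟨x, x9⟩ ∈ ⟦right of⟧} = {x4, x5, x6, x7, x10}
⟦who x9 avoided⟧ = {x : ⟨x9, x⟩ ∈ ⟦avoided⟧} = {x1, x2, x4, x6, x8, x9, x10, x11}
⟦pilot⟧ = {x1, x2, x4, x5, x8, x9, x10, x11}
… ∩ ⟦right of x9⟧ = {x1, x2, x4, x5, x8, x9, x10, x11} ∩ {x4, x5, x6, x7, x10} = {x4, x5, x10}
… ∩ ⟦who x9 avoided⟧ = {x4, x5, x10} ∩ {x1, x2, x4, x6, x8, x9, x10, x11} = {x4, x10}
… ∩ ⟦orange⟧ = {x4, x10} ∩ {x1, x2, x3, x4, x6, x7, x8, x10} = {x4, x10}
So ⟦orange pilot right of x9 who x9 avoided⟧ = {x4, x10}.

{x4, x10}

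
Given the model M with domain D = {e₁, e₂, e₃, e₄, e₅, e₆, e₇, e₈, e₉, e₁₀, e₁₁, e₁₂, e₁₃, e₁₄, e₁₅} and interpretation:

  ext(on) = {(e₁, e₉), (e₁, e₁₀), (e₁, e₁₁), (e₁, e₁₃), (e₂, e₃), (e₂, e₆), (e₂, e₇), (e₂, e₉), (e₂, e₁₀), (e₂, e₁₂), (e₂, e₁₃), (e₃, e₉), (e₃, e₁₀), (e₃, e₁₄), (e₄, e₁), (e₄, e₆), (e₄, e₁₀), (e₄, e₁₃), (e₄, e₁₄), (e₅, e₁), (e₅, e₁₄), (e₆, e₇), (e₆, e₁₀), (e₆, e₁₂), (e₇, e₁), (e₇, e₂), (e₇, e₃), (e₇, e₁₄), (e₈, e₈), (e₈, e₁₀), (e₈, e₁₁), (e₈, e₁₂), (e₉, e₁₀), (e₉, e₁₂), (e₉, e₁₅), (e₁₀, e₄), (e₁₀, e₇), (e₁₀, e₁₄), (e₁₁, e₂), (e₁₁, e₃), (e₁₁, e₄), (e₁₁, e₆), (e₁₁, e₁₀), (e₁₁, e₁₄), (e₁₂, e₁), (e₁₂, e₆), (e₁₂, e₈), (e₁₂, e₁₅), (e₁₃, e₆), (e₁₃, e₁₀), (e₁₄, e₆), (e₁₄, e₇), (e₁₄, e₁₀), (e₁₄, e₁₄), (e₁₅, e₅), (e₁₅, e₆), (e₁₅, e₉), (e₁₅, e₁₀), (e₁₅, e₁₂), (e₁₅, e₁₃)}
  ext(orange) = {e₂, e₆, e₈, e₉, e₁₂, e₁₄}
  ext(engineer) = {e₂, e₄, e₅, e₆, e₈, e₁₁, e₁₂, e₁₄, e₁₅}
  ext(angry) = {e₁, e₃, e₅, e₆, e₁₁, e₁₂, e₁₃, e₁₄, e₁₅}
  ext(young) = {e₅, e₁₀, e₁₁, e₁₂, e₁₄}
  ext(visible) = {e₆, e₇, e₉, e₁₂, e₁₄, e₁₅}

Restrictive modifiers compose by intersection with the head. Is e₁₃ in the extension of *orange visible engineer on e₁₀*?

⟦on e₁₀⟧ = {x : ⟨x, e₁₀⟩ ∈ ⟦on⟧} = {e₁, e₂, e₃, e₄, e₆, e₈, e₉, e₁₁, e₁₃, e₁₄, e₁₅}
⟦engineer⟧ = {e₂, e₄, e₅, e₆, e₈, e₁₁, e₁₂, e₁₄, e₁₅}
… ∩ ⟦on e₁₀⟧ = {e₂, e₄, e₅, e₆, e₈, e₁₁, e₁₂, e₁₄, e₁₅} ∩ {e₁, e₂, e₃, e₄, e₆, e₈, e₉, e₁₁, e₁₃, e₁₄, e₁₅} = {e₂, e₄, e₆, e₈, e₁₁, e₁₄, e₁₅}
… ∩ ⟦orange⟧ = {e₂, e₄, e₆, e₈, e₁₁, e₁₄, e₁₅} ∩ {e₂, e₆, e₈, e₉, e₁₂, e₁₄} = {e₂, e₆, e₈, e₁₄}
… ∩ ⟦visible⟧ = {e₂, e₆, e₈, e₁₄} ∩ {e₆, e₇, e₉, e₁₂, e₁₄, e₁₅} = {e₆, e₁₄}
⟦orange visible engineer on e₁₀⟧ = {e₆, e₁₄}; e₁₃ ∉ this set.

no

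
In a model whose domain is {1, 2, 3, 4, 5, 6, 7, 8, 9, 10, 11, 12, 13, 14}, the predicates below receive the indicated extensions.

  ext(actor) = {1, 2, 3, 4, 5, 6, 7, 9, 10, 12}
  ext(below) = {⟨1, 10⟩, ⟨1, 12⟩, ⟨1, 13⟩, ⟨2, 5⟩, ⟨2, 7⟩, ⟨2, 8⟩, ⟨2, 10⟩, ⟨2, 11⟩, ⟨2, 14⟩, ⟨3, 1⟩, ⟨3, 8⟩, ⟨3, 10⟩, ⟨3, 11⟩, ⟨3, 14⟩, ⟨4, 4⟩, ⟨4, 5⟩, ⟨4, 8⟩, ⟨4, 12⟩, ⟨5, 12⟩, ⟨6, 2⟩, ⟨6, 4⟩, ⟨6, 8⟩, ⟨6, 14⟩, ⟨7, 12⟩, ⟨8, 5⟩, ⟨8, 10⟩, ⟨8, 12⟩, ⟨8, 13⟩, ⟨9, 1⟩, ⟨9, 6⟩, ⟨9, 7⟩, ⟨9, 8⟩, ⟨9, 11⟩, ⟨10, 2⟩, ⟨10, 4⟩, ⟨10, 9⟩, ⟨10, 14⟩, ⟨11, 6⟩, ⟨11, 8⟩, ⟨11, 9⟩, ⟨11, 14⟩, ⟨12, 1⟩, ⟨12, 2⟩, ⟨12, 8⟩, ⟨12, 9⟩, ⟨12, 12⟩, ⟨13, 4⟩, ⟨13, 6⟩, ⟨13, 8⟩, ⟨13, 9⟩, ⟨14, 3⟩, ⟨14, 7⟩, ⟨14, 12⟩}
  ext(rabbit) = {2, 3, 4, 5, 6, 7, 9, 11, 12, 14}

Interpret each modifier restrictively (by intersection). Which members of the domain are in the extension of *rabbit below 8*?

{2, 3, 4, 6, 9, 11, 12}

⟦below 8⟧ = {x : ⟨x, 8⟩ ∈ ⟦below⟧} = {2, 3, 4, 6, 9, 11, 12, 13}
⟦rabbit⟧ = {2, 3, 4, 5, 6, 7, 9, 11, 12, 14}
… ∩ ⟦below 8⟧ = {2, 3, 4, 5, 6, 7, 9, 11, 12, 14} ∩ {2, 3, 4, 6, 9, 11, 12, 13} = {2, 3, 4, 6, 9, 11, 12}
So ⟦rabbit below 8⟧ = {2, 3, 4, 6, 9, 11, 12}.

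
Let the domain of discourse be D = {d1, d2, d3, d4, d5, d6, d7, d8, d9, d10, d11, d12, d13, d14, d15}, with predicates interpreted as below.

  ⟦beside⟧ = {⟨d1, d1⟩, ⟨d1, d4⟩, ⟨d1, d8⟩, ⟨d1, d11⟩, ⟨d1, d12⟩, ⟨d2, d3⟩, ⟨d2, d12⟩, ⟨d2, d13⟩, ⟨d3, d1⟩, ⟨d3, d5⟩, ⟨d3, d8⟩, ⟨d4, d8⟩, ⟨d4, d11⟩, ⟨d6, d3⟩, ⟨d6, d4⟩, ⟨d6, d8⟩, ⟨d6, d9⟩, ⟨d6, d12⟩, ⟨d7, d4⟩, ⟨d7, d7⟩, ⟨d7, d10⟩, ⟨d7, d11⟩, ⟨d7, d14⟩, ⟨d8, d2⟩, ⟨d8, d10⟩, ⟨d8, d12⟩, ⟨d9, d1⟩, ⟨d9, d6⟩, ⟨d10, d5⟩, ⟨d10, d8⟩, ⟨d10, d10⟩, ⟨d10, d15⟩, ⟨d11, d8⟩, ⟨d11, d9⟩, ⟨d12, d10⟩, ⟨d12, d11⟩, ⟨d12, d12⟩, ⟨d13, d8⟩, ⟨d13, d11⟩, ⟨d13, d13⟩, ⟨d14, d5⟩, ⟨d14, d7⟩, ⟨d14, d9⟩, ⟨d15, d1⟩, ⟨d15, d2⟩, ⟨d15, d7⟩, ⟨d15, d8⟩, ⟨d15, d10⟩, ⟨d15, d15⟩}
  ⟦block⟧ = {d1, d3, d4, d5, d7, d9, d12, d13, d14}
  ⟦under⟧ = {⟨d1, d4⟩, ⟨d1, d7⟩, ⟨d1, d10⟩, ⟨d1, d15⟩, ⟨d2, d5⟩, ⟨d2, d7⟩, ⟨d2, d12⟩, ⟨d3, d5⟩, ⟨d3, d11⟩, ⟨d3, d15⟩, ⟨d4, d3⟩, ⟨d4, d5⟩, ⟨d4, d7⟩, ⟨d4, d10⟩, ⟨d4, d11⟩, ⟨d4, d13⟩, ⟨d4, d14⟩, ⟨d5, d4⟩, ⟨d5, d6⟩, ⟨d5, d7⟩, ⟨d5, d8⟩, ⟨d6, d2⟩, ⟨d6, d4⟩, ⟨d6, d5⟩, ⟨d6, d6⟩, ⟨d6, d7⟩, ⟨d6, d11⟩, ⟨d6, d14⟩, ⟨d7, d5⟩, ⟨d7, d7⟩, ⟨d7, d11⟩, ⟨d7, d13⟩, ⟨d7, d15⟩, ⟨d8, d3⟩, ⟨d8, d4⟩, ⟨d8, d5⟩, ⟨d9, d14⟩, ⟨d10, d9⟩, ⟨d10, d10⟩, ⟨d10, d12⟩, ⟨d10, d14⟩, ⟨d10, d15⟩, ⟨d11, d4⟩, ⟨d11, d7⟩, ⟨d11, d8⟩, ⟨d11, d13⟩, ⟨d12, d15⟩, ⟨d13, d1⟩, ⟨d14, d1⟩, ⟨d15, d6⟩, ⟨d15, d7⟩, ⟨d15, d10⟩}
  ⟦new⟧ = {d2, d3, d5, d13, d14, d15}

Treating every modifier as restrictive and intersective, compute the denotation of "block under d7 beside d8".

{d1, d4}

⟦under d7⟧ = {x : ⟨x, d7⟩ ∈ ⟦under⟧} = {d1, d2, d4, d5, d6, d7, d11, d15}
⟦beside d8⟧ = {x : ⟨x, d8⟩ ∈ ⟦beside⟧} = {d1, d3, d4, d6, d10, d11, d13, d15}
⟦block⟧ = {d1, d3, d4, d5, d7, d9, d12, d13, d14}
… ∩ ⟦under d7⟧ = {d1, d3, d4, d5, d7, d9, d12, d13, d14} ∩ {d1, d2, d4, d5, d6, d7, d11, d15} = {d1, d4, d5, d7}
… ∩ ⟦beside d8⟧ = {d1, d4, d5, d7} ∩ {d1, d3, d4, d6, d10, d11, d13, d15} = {d1, d4}
So ⟦block under d7 beside d8⟧ = {d1, d4}.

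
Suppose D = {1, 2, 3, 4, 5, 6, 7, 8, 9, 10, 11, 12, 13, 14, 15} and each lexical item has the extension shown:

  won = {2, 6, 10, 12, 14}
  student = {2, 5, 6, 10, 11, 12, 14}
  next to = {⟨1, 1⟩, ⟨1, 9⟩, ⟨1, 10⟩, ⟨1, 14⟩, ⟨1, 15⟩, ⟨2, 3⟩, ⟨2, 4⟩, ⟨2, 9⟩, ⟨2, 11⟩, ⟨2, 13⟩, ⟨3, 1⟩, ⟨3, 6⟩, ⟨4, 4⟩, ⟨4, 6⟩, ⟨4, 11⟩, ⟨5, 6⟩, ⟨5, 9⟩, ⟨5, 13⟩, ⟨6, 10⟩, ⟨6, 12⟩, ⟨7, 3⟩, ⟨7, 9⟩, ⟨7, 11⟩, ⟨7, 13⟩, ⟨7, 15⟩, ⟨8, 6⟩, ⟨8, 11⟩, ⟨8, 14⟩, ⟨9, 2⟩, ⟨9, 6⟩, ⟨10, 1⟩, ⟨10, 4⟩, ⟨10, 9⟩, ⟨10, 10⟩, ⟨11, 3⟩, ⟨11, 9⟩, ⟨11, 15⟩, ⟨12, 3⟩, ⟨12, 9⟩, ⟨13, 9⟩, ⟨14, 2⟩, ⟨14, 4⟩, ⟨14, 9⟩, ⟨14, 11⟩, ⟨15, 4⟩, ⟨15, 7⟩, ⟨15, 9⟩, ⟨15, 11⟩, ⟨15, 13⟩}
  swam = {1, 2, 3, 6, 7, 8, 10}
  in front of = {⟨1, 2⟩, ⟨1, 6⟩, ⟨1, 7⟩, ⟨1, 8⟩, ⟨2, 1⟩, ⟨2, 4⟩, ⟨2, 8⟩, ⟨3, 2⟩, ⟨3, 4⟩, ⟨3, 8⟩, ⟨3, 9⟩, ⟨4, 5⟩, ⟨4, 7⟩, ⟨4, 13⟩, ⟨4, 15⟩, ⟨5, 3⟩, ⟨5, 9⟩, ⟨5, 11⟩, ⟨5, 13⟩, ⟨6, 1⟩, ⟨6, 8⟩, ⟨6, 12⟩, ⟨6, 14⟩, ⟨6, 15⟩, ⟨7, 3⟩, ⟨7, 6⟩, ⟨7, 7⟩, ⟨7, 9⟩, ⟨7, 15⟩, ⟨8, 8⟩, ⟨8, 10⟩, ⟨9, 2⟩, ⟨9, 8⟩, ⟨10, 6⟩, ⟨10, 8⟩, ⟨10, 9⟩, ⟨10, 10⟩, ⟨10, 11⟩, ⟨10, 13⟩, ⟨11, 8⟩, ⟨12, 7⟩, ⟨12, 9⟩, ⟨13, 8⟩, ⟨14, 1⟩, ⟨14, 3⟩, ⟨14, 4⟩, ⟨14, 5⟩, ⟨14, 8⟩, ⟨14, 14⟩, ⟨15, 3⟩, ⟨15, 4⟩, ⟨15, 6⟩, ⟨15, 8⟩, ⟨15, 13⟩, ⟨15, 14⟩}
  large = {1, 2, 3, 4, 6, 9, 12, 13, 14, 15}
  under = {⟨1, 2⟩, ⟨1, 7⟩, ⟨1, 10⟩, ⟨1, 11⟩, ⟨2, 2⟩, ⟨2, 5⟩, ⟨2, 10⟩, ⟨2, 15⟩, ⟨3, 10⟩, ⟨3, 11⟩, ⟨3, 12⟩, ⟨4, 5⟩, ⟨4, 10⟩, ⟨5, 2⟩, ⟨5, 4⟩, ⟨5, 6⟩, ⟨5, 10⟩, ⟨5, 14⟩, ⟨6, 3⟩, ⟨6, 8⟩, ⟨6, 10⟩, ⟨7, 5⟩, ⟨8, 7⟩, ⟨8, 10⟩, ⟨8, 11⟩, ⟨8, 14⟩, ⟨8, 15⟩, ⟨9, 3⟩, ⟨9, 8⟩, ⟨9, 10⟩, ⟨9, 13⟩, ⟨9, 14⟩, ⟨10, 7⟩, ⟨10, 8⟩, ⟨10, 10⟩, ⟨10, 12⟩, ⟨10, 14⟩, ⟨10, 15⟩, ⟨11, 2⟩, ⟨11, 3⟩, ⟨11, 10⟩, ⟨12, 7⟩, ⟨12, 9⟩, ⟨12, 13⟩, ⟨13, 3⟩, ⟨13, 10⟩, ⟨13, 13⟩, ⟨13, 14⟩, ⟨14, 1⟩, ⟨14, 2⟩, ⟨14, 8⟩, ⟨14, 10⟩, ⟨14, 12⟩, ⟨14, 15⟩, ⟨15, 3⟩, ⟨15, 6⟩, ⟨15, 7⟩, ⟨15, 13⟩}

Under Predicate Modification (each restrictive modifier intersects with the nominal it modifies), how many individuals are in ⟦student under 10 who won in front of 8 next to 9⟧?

3

⟦under 10⟧ = {x : ⟨x, 10⟩ ∈ ⟦under⟧} = {1, 2, 3, 4, 5, 6, 8, 9, 10, 11, 13, 14}
⟦who won⟧ = ⟦won⟧ = {2, 6, 10, 12, 14}
⟦in front of 8⟧ = {x : ⟨x, 8⟩ ∈ ⟦in front of⟧} = {1, 2, 3, 6, 8, 9, 10, 11, 13, 14, 15}
⟦next to 9⟧ = {x : ⟨x, 9⟩ ∈ ⟦next to⟧} = {1, 2, 5, 7, 10, 11, 12, 13, 14, 15}
⟦student⟧ = {2, 5, 6, 10, 11, 12, 14}
… ∩ ⟦under 10⟧ = {2, 5, 6, 10, 11, 12, 14} ∩ {1, 2, 3, 4, 5, 6, 8, 9, 10, 11, 13, 14} = {2, 5, 6, 10, 11, 14}
… ∩ ⟦who won⟧ = {2, 5, 6, 10, 11, 14} ∩ {2, 6, 10, 12, 14} = {2, 6, 10, 14}
… ∩ ⟦in front of 8⟧ = {2, 6, 10, 14} ∩ {1, 2, 3, 6, 8, 9, 10, 11, 13, 14, 15} = {2, 6, 10, 14}
… ∩ ⟦next to 9⟧ = {2, 6, 10, 14} ∩ {1, 2, 5, 7, 10, 11, 12, 13, 14, 15} = {2, 10, 14}
⟦student under 10 who won in front of 8 next to 9⟧ = {2, 10, 14}, so the cardinality is 3.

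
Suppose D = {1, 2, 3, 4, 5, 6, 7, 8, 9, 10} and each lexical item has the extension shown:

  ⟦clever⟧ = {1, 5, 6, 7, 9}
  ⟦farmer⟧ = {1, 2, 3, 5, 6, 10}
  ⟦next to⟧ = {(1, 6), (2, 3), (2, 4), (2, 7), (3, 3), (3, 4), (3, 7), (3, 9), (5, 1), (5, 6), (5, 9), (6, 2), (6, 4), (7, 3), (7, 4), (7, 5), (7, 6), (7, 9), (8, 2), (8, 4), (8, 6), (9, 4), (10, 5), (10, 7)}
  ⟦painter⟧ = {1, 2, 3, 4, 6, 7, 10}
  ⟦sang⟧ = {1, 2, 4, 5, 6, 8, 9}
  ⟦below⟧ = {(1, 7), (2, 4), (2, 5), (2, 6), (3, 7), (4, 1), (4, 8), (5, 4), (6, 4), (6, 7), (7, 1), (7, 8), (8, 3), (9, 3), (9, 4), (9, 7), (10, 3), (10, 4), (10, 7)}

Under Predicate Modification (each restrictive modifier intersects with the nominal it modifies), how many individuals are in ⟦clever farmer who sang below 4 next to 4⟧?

⟦who sang⟧ = ⟦sang⟧ = {1, 2, 4, 5, 6, 8, 9}
⟦below 4⟧ = {x : ⟨x, 4⟩ ∈ ⟦below⟧} = {2, 5, 6, 9, 10}
⟦next to 4⟧ = {x : ⟨x, 4⟩ ∈ ⟦next to⟧} = {2, 3, 6, 7, 8, 9}
⟦farmer⟧ = {1, 2, 3, 5, 6, 10}
… ∩ ⟦who sang⟧ = {1, 2, 3, 5, 6, 10} ∩ {1, 2, 4, 5, 6, 8, 9} = {1, 2, 5, 6}
… ∩ ⟦below 4⟧ = {1, 2, 5, 6} ∩ {2, 5, 6, 9, 10} = {2, 5, 6}
… ∩ ⟦next to 4⟧ = {2, 5, 6} ∩ {2, 3, 6, 7, 8, 9} = {2, 6}
… ∩ ⟦clever⟧ = {2, 6} ∩ {1, 5, 6, 7, 9} = {6}
⟦clever farmer who sang below 4 next to 4⟧ = {6}, so the cardinality is 1.

1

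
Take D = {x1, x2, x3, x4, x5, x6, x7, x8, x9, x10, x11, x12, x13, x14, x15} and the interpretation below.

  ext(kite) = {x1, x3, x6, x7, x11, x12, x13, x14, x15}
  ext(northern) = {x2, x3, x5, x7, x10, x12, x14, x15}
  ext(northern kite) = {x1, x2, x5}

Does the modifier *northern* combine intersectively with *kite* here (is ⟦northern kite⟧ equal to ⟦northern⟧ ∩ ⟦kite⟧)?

⟦northern⟧ ∩ ⟦kite⟧ = {x2, x3, x5, x7, x10, x12, x14, x15} ∩ {x1, x3, x6, x7, x11, x12, x13, x14, x15} = {x3, x7, x12, x14, x15}
Observed ⟦northern kite⟧ = {x1, x2, x5}.
These differ, so the modifier is not intersective in this model.

no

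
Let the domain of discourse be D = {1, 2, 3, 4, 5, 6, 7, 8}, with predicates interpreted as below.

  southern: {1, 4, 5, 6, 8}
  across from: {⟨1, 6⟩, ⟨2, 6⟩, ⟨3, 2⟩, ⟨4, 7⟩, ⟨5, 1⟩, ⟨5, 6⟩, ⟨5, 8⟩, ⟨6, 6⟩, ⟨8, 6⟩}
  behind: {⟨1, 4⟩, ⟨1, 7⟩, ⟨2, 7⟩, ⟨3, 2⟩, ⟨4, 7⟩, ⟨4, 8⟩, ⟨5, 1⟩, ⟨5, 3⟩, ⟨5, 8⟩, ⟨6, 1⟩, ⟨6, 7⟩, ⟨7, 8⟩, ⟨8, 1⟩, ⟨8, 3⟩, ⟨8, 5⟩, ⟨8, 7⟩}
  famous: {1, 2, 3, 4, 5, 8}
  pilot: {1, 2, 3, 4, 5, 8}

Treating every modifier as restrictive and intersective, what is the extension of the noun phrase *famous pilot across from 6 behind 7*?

{1, 2, 8}

⟦across from 6⟧ = {x : ⟨x, 6⟩ ∈ ⟦across from⟧} = {1, 2, 5, 6, 8}
⟦behind 7⟧ = {x : ⟨x, 7⟩ ∈ ⟦behind⟧} = {1, 2, 4, 6, 8}
⟦pilot⟧ = {1, 2, 3, 4, 5, 8}
… ∩ ⟦across from 6⟧ = {1, 2, 3, 4, 5, 8} ∩ {1, 2, 5, 6, 8} = {1, 2, 5, 8}
… ∩ ⟦behind 7⟧ = {1, 2, 5, 8} ∩ {1, 2, 4, 6, 8} = {1, 2, 8}
… ∩ ⟦famous⟧ = {1, 2, 8} ∩ {1, 2, 3, 4, 5, 8} = {1, 2, 8}
So ⟦famous pilot across from 6 behind 7⟧ = {1, 2, 8}.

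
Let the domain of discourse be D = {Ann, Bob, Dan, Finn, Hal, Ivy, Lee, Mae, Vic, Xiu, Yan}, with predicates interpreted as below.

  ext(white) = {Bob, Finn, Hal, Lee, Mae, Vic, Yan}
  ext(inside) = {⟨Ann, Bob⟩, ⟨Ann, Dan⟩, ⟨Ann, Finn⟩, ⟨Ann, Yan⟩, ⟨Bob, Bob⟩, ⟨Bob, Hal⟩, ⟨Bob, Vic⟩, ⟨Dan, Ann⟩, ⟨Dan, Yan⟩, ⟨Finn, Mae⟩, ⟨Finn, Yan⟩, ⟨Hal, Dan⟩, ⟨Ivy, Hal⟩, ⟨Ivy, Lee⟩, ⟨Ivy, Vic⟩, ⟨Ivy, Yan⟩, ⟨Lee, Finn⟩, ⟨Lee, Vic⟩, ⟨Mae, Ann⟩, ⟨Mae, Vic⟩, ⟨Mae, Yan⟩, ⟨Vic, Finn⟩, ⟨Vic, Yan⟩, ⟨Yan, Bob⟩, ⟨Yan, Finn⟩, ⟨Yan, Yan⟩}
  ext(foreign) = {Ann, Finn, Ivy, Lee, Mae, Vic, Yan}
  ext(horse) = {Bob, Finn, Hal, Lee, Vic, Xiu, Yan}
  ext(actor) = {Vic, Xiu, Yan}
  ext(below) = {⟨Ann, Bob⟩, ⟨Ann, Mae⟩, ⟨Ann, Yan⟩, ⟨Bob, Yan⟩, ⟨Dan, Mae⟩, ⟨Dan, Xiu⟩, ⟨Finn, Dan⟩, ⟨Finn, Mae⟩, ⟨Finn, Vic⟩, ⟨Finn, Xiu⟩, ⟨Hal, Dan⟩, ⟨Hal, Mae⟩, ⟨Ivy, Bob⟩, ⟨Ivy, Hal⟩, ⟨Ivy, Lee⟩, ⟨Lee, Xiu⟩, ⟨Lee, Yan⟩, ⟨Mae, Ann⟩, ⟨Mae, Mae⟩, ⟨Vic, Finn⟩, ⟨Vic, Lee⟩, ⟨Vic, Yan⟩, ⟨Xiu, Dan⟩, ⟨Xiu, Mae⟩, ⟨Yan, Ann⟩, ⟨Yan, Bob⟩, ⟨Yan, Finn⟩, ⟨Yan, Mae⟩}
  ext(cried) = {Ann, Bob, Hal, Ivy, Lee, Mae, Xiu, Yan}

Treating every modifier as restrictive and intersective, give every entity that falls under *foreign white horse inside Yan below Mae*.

{Finn, Yan}

⟦inside Yan⟧ = {x : ⟨x, Yan⟩ ∈ ⟦inside⟧} = {Ann, Dan, Finn, Ivy, Mae, Vic, Yan}
⟦below Mae⟧ = {x : ⟨x, Mae⟩ ∈ ⟦below⟧} = {Ann, Dan, Finn, Hal, Mae, Xiu, Yan}
⟦horse⟧ = {Bob, Finn, Hal, Lee, Vic, Xiu, Yan}
… ∩ ⟦inside Yan⟧ = {Bob, Finn, Hal, Lee, Vic, Xiu, Yan} ∩ {Ann, Dan, Finn, Ivy, Mae, Vic, Yan} = {Finn, Vic, Yan}
… ∩ ⟦below Mae⟧ = {Finn, Vic, Yan} ∩ {Ann, Dan, Finn, Hal, Mae, Xiu, Yan} = {Finn, Yan}
… ∩ ⟦foreign⟧ = {Finn, Yan} ∩ {Ann, Finn, Ivy, Lee, Mae, Vic, Yan} = {Finn, Yan}
… ∩ ⟦white⟧ = {Finn, Yan} ∩ {Bob, Finn, Hal, Lee, Mae, Vic, Yan} = {Finn, Yan}
So ⟦foreign white horse inside Yan below Mae⟧ = {Finn, Yan}.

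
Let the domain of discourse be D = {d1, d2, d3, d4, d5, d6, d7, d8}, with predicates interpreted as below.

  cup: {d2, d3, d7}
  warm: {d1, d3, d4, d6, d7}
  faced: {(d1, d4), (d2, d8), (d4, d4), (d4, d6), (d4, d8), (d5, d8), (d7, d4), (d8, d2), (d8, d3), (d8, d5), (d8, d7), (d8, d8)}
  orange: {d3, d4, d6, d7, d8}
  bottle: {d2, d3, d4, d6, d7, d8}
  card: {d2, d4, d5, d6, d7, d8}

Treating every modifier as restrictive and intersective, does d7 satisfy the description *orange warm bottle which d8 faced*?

yes

⟦which d8 faced⟧ = {x : ⟨d8, x⟩ ∈ ⟦faced⟧} = {d2, d3, d5, d7, d8}
⟦bottle⟧ = {d2, d3, d4, d6, d7, d8}
… ∩ ⟦which d8 faced⟧ = {d2, d3, d4, d6, d7, d8} ∩ {d2, d3, d5, d7, d8} = {d2, d3, d7, d8}
… ∩ ⟦orange⟧ = {d2, d3, d7, d8} ∩ {d3, d4, d6, d7, d8} = {d3, d7, d8}
… ∩ ⟦warm⟧ = {d3, d7, d8} ∩ {d1, d3, d4, d6, d7} = {d3, d7}
⟦orange warm bottle which d8 faced⟧ = {d3, d7}; d7 ∈ this set.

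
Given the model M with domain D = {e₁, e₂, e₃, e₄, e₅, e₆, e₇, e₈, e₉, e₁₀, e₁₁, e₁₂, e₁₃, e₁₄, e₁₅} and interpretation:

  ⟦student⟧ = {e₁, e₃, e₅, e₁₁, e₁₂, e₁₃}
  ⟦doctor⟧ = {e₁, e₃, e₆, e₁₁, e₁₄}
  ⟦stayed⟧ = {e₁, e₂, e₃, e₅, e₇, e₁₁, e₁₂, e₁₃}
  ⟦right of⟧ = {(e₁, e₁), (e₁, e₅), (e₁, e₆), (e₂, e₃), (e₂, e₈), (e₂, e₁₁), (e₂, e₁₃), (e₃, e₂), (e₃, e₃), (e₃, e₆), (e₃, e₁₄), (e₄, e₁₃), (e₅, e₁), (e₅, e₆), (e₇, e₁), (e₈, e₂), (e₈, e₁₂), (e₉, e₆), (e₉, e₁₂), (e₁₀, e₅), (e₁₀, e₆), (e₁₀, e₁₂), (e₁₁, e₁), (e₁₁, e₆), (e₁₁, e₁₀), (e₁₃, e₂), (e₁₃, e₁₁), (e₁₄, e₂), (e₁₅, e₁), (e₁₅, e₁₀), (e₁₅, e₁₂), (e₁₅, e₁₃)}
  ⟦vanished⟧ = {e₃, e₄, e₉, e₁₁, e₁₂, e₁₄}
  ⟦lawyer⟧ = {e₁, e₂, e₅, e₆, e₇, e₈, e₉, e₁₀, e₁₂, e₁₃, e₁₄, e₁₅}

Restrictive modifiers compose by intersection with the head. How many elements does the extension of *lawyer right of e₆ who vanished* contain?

⟦right of e₆⟧ = {x : ⟨x, e₆⟩ ∈ ⟦right of⟧} = {e₁, e₃, e₅, e₉, e₁₀, e₁₁}
⟦who vanished⟧ = ⟦vanished⟧ = {e₃, e₄, e₉, e₁₁, e₁₂, e₁₄}
⟦lawyer⟧ = {e₁, e₂, e₅, e₆, e₇, e₈, e₉, e₁₀, e₁₂, e₁₃, e₁₄, e₁₅}
… ∩ ⟦right of e₆⟧ = {e₁, e₂, e₅, e₆, e₇, e₈, e₉, e₁₀, e₁₂, e₁₃, e₁₄, e₁₅} ∩ {e₁, e₃, e₅, e₉, e₁₀, e₁₁} = {e₁, e₅, e₉, e₁₀}
… ∩ ⟦who vanished⟧ = {e₁, e₅, e₉, e₁₀} ∩ {e₃, e₄, e₉, e₁₁, e₁₂, e₁₄} = {e₉}
⟦lawyer right of e₆ who vanished⟧ = {e₉}, so the cardinality is 1.

1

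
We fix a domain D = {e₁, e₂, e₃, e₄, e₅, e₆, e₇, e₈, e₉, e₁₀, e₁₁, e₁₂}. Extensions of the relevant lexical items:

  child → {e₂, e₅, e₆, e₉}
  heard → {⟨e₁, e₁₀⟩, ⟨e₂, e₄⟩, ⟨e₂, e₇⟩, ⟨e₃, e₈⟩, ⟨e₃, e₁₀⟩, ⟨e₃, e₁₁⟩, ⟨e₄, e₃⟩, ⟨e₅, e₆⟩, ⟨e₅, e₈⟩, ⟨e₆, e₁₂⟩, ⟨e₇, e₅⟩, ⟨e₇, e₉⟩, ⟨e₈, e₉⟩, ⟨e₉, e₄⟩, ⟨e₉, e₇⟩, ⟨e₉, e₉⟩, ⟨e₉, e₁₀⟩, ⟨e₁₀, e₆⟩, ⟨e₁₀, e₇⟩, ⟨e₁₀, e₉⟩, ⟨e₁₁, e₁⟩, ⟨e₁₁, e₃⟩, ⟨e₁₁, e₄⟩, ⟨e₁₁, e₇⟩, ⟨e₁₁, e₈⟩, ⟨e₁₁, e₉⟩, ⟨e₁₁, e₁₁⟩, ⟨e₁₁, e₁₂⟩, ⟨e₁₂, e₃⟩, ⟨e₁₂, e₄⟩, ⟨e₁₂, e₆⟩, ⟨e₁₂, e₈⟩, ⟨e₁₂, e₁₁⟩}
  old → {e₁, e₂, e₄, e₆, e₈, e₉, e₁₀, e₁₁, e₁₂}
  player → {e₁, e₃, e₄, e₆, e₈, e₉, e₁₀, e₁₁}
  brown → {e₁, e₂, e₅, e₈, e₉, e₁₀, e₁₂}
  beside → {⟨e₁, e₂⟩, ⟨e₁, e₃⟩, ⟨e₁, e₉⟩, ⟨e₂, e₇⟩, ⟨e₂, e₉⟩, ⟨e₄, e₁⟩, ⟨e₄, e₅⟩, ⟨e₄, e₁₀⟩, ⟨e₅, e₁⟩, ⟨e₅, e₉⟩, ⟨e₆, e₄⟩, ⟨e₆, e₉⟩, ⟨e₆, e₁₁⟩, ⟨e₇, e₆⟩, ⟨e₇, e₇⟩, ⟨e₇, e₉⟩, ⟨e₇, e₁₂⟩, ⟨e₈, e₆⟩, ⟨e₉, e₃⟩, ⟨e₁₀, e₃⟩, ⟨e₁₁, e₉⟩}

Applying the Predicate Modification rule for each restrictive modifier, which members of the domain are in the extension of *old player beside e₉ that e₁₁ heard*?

{e₁, e₁₁}

⟦beside e₉⟧ = {x : ⟨x, e₉⟩ ∈ ⟦beside⟧} = {e₁, e₂, e₅, e₆, e₇, e₁₁}
⟦that e₁₁ heard⟧ = {x : ⟨e₁₁, x⟩ ∈ ⟦heard⟧} = {e₁, e₃, e₄, e₇, e₈, e₉, e₁₁, e₁₂}
⟦player⟧ = {e₁, e₃, e₄, e₆, e₈, e₉, e₁₀, e₁₁}
… ∩ ⟦beside e₉⟧ = {e₁, e₃, e₄, e₆, e₈, e₉, e₁₀, e₁₁} ∩ {e₁, e₂, e₅, e₆, e₇, e₁₁} = {e₁, e₆, e₁₁}
… ∩ ⟦that e₁₁ heard⟧ = {e₁, e₆, e₁₁} ∩ {e₁, e₃, e₄, e₇, e₈, e₉, e₁₁, e₁₂} = {e₁, e₁₁}
… ∩ ⟦old⟧ = {e₁, e₁₁} ∩ {e₁, e₂, e₄, e₆, e₈, e₉, e₁₀, e₁₁, e₁₂} = {e₁, e₁₁}
So ⟦old player beside e₉ that e₁₁ heard⟧ = {e₁, e₁₁}.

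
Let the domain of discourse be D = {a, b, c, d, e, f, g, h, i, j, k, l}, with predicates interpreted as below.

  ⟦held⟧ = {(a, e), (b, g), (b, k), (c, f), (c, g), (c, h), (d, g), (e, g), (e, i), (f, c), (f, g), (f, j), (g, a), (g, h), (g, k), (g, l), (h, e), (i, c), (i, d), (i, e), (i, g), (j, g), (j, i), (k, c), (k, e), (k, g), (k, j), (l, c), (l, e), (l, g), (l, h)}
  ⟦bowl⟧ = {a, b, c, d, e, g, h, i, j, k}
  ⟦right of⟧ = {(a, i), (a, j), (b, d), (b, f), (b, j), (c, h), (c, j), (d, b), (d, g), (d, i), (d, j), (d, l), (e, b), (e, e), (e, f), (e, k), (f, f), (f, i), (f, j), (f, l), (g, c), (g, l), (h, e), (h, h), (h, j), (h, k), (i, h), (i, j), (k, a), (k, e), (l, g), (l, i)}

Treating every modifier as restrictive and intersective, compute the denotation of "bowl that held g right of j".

⟦that held g⟧ = {x : ⟨x, g⟩ ∈ ⟦held⟧} = {b, c, d, e, f, i, j, k, l}
⟦right of j⟧ = {x : ⟨x, j⟩ ∈ ⟦right of⟧} = {a, b, c, d, f, h, i}
⟦bowl⟧ = {a, b, c, d, e, g, h, i, j, k}
… ∩ ⟦that held g⟧ = {a, b, c, d, e, g, h, i, j, k} ∩ {b, c, d, e, f, i, j, k, l} = {b, c, d, e, i, j, k}
… ∩ ⟦right of j⟧ = {b, c, d, e, i, j, k} ∩ {a, b, c, d, f, h, i} = {b, c, d, i}
So ⟦bowl that held g right of j⟧ = {b, c, d, i}.

{b, c, d, i}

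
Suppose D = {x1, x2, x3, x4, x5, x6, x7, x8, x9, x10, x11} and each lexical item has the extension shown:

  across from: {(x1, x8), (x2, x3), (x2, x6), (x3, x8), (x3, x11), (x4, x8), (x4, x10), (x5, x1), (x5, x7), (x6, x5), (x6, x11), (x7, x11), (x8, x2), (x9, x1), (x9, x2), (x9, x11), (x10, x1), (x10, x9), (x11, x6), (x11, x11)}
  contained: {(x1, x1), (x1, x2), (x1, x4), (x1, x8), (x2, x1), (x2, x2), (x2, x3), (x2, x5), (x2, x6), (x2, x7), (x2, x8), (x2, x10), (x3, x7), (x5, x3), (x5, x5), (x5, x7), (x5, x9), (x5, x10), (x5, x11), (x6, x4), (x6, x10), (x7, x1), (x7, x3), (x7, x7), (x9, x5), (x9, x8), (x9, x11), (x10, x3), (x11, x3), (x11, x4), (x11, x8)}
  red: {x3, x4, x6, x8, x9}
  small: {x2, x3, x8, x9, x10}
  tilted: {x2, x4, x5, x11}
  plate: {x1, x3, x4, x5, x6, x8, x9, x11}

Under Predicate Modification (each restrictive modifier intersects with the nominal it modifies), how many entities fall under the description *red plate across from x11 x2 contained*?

2

⟦across from x11⟧ = {x : ⟨x, x11⟩ ∈ ⟦across from⟧} = {x3, x6, x7, x9, x11}
⟦x2 contained⟧ = {x : ⟨x2, x⟩ ∈ ⟦contained⟧} = {x1, x2, x3, x5, x6, x7, x8, x10}
⟦plate⟧ = {x1, x3, x4, x5, x6, x8, x9, x11}
… ∩ ⟦across from x11⟧ = {x1, x3, x4, x5, x6, x8, x9, x11} ∩ {x3, x6, x7, x9, x11} = {x3, x6, x9, x11}
… ∩ ⟦x2 contained⟧ = {x3, x6, x9, x11} ∩ {x1, x2, x3, x5, x6, x7, x8, x10} = {x3, x6}
… ∩ ⟦red⟧ = {x3, x6} ∩ {x3, x4, x6, x8, x9} = {x3, x6}
⟦red plate across from x11 x2 contained⟧ = {x3, x6}, so the cardinality is 2.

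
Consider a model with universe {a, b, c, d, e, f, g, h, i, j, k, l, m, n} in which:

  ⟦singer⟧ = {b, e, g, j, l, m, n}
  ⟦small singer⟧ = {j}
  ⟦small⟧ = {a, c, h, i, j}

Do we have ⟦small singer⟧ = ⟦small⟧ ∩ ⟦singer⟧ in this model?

⟦small⟧ ∩ ⟦singer⟧ = {a, c, h, i, j} ∩ {b, e, g, j, l, m, n} = {j}
Observed ⟦small singer⟧ = {j}.
These coincide, so the modifier is intersective here.

yes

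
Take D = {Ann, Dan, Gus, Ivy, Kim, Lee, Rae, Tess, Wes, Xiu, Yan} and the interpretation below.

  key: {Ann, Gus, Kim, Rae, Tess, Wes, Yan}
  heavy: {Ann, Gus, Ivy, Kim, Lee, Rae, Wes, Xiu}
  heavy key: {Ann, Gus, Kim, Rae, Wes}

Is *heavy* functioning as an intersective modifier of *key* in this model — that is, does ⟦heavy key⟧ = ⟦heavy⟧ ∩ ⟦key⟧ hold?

yes

⟦heavy⟧ ∩ ⟦key⟧ = {Ann, Gus, Ivy, Kim, Lee, Rae, Wes, Xiu} ∩ {Ann, Gus, Kim, Rae, Tess, Wes, Yan} = {Ann, Gus, Kim, Rae, Wes}
Observed ⟦heavy key⟧ = {Ann, Gus, Kim, Rae, Wes}.
These coincide, so the modifier is intersective here.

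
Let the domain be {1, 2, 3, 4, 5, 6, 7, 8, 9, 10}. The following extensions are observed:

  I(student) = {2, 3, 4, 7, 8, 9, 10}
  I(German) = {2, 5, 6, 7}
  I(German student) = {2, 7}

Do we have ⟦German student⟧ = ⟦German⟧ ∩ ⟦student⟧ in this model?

yes

⟦German⟧ ∩ ⟦student⟧ = {2, 5, 6, 7} ∩ {2, 3, 4, 7, 8, 9, 10} = {2, 7}
Observed ⟦German student⟧ = {2, 7}.
These coincide, so the modifier is intersective here.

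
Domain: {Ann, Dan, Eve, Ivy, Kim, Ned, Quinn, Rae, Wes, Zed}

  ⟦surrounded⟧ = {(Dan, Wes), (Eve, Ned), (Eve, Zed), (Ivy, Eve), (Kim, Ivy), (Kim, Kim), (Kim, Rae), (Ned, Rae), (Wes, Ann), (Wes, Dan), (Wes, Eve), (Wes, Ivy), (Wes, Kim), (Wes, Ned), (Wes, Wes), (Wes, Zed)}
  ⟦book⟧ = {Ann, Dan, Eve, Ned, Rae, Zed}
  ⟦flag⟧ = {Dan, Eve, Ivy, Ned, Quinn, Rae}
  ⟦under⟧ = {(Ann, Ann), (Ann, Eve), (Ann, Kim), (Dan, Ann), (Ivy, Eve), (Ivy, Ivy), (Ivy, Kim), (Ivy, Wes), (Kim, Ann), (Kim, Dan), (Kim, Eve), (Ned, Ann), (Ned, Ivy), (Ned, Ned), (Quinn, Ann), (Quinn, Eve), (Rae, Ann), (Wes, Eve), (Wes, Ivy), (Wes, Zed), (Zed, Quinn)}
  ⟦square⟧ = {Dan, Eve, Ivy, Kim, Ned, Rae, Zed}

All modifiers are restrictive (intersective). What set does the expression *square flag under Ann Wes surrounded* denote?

{Dan, Ned}

⟦under Ann⟧ = {x : ⟨x, Ann⟩ ∈ ⟦under⟧} = {Ann, Dan, Kim, Ned, Quinn, Rae}
⟦Wes surrounded⟧ = {x : ⟨Wes, x⟩ ∈ ⟦surrounded⟧} = {Ann, Dan, Eve, Ivy, Kim, Ned, Wes, Zed}
⟦flag⟧ = {Dan, Eve, Ivy, Ned, Quinn, Rae}
… ∩ ⟦under Ann⟧ = {Dan, Eve, Ivy, Ned, Quinn, Rae} ∩ {Ann, Dan, Kim, Ned, Quinn, Rae} = {Dan, Ned, Quinn, Rae}
… ∩ ⟦Wes surrounded⟧ = {Dan, Ned, Quinn, Rae} ∩ {Ann, Dan, Eve, Ivy, Kim, Ned, Wes, Zed} = {Dan, Ned}
… ∩ ⟦square⟧ = {Dan, Ned} ∩ {Dan, Eve, Ivy, Kim, Ned, Rae, Zed} = {Dan, Ned}
So ⟦square flag under Ann Wes surrounded⟧ = {Dan, Ned}.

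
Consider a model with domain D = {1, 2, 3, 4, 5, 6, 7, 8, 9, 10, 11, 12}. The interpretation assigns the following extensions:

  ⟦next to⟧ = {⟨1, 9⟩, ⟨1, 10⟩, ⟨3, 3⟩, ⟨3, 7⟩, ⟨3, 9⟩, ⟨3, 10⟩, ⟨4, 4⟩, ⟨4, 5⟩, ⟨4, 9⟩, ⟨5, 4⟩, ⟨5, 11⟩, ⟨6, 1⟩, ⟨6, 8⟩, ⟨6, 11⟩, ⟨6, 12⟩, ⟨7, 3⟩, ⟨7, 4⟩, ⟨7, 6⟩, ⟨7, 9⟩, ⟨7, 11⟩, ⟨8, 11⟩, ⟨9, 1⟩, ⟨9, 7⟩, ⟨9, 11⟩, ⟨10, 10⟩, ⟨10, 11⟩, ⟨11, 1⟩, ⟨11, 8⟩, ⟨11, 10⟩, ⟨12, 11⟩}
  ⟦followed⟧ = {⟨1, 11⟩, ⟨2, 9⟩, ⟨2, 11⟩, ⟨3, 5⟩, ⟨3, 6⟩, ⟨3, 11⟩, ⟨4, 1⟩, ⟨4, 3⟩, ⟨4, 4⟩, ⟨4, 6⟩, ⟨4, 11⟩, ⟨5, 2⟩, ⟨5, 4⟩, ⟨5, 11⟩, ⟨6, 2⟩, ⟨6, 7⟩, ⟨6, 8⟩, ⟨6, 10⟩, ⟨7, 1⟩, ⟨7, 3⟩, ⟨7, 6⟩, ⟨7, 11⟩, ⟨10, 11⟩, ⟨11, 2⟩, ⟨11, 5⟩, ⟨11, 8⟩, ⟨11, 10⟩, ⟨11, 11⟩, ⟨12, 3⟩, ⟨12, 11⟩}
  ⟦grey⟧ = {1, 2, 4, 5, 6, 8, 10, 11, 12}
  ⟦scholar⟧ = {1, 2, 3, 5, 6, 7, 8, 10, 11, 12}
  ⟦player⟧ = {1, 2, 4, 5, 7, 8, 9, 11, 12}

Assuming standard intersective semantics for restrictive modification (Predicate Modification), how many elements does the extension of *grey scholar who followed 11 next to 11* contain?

⟦who followed 11⟧ = {x : ⟨x, 11⟩ ∈ ⟦followed⟧} = {1, 2, 3, 4, 5, 7, 10, 11, 12}
⟦next to 11⟧ = {x : ⟨x, 11⟩ ∈ ⟦next to⟧} = {5, 6, 7, 8, 9, 10, 12}
⟦scholar⟧ = {1, 2, 3, 5, 6, 7, 8, 10, 11, 12}
… ∩ ⟦who followed 11⟧ = {1, 2, 3, 5, 6, 7, 8, 10, 11, 12} ∩ {1, 2, 3, 4, 5, 7, 10, 11, 12} = {1, 2, 3, 5, 7, 10, 11, 12}
… ∩ ⟦next to 11⟧ = {1, 2, 3, 5, 7, 10, 11, 12} ∩ {5, 6, 7, 8, 9, 10, 12} = {5, 7, 10, 12}
… ∩ ⟦grey⟧ = {5, 7, 10, 12} ∩ {1, 2, 4, 5, 6, 8, 10, 11, 12} = {5, 10, 12}
⟦grey scholar who followed 11 next to 11⟧ = {5, 10, 12}, so the cardinality is 3.

3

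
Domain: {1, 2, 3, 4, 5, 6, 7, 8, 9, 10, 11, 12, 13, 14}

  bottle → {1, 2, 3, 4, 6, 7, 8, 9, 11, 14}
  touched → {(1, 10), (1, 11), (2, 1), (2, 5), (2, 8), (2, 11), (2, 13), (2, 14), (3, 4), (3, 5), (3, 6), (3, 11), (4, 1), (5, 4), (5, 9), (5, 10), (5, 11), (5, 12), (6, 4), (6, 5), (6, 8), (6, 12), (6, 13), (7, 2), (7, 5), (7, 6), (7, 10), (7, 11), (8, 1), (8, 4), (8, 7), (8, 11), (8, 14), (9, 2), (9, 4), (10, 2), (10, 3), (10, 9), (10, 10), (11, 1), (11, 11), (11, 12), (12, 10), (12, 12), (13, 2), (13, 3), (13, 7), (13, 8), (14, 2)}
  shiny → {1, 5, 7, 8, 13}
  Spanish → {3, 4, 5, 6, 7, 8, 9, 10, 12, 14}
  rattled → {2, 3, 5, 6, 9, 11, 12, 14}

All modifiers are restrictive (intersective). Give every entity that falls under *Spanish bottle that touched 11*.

⟦that touched 11⟧ = {x : ⟨x, 11⟩ ∈ ⟦touched⟧} = {1, 2, 3, 5, 7, 8, 11}
⟦bottle⟧ = {1, 2, 3, 4, 6, 7, 8, 9, 11, 14}
… ∩ ⟦that touched 11⟧ = {1, 2, 3, 4, 6, 7, 8, 9, 11, 14} ∩ {1, 2, 3, 5, 7, 8, 11} = {1, 2, 3, 7, 8, 11}
… ∩ ⟦Spanish⟧ = {1, 2, 3, 7, 8, 11} ∩ {3, 4, 5, 6, 7, 8, 9, 10, 12, 14} = {3, 7, 8}
So ⟦Spanish bottle that touched 11⟧ = {3, 7, 8}.

{3, 7, 8}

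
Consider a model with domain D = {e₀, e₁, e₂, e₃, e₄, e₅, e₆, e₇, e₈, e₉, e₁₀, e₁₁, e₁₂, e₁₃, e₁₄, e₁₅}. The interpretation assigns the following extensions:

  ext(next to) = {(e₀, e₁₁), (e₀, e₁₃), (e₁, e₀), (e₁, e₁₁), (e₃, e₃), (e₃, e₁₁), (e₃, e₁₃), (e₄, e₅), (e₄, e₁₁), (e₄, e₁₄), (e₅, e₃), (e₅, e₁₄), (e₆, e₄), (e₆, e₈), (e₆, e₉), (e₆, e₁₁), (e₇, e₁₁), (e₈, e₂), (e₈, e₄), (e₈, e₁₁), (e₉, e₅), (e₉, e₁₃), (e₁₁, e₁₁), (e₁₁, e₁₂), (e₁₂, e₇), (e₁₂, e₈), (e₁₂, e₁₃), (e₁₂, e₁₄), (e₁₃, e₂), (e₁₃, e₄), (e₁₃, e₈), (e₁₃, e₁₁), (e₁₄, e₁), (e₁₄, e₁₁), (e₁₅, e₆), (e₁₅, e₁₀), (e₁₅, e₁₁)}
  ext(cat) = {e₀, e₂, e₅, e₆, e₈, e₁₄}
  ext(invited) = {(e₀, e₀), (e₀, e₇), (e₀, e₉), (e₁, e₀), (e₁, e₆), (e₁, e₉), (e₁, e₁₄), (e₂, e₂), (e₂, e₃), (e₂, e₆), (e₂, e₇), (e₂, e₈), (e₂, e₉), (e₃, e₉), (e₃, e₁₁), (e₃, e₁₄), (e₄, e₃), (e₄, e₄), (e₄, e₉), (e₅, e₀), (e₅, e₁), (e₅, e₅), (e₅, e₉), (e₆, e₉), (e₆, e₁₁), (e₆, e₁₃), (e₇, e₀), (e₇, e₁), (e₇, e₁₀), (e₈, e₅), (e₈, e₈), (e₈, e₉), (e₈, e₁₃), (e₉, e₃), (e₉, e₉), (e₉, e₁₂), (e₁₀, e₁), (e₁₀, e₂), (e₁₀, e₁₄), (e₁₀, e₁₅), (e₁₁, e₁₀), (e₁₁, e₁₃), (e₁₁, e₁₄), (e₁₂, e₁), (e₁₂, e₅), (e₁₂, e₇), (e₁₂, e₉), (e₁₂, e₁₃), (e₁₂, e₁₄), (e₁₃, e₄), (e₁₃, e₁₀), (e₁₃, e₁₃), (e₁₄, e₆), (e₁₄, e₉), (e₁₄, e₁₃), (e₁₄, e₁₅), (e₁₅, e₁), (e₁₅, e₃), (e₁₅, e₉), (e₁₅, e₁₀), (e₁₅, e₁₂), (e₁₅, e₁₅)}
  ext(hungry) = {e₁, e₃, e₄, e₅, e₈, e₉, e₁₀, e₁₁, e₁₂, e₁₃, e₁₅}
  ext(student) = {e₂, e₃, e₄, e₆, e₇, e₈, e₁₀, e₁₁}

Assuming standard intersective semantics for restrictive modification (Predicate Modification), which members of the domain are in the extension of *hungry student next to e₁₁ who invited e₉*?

{e₃, e₄, e₈}

⟦next to e₁₁⟧ = {x : ⟨x, e₁₁⟩ ∈ ⟦next to⟧} = {e₀, e₁, e₃, e₄, e₆, e₇, e₈, e₁₁, e₁₃, e₁₄, e₁₅}
⟦who invited e₉⟧ = {x : ⟨x, e₉⟩ ∈ ⟦invited⟧} = {e₀, e₁, e₂, e₃, e₄, e₅, e₆, e₈, e₉, e₁₂, e₁₄, e₁₅}
⟦student⟧ = {e₂, e₃, e₄, e₆, e₇, e₈, e₁₀, e₁₁}
… ∩ ⟦next to e₁₁⟧ = {e₂, e₃, e₄, e₆, e₇, e₈, e₁₀, e₁₁} ∩ {e₀, e₁, e₃, e₄, e₆, e₇, e₈, e₁₁, e₁₃, e₁₄, e₁₅} = {e₃, e₄, e₆, e₇, e₈, e₁₁}
… ∩ ⟦who invited e₉⟧ = {e₃, e₄, e₆, e₇, e₈, e₁₁} ∩ {e₀, e₁, e₂, e₃, e₄, e₅, e₆, e₈, e₉, e₁₂, e₁₄, e₁₅} = {e₃, e₄, e₆, e₈}
… ∩ ⟦hungry⟧ = {e₃, e₄, e₆, e₈} ∩ {e₁, e₃, e₄, e₅, e₈, e₉, e₁₀, e₁₁, e₁₂, e₁₃, e₁₅} = {e₃, e₄, e₈}
So ⟦hungry student next to e₁₁ who invited e₉⟧ = {e₃, e₄, e₈}.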